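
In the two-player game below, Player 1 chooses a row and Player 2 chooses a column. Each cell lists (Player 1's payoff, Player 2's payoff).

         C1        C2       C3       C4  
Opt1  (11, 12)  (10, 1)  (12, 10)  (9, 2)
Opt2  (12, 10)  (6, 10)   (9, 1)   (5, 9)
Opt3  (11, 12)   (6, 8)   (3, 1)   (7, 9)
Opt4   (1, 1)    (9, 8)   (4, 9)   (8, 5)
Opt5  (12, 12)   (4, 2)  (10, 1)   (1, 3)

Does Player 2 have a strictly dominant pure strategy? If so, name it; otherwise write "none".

C1 fails to dominate C2 at Opt2 (10=10).
C2 fails to dominate C1 at Opt1 (1<12).
C3 fails to dominate C1 at Opt1 (10<12).
C4 fails to dominate C1 at Opt1 (2<12).
No single strategy dominates all the others.

none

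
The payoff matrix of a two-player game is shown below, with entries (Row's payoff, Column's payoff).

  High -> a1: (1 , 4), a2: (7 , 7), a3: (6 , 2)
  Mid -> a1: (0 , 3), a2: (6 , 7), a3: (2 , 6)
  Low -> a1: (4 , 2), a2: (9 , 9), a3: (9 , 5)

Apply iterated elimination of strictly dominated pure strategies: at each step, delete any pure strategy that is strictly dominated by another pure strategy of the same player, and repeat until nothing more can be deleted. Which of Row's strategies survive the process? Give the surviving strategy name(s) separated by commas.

Low

Row High is eliminated: Low beats it against every remaining column (a1: 4>1, a2: 9>7, a3: 9>6).
Row's strategy Mid is strictly dominated by Low (a1: 4>0, a2: 9>6, a3: 9>2) and is removed.
Column's strategy a1 is strictly dominated by a2 (Low: 9>2) and is removed.
For Column, a2 strictly dominates a3 on the remaining rows (Low: 9>5); eliminate a3.
Among the remaining strategies, none is strictly dominated by another pure strategy of the same player, so the elimination stops.
Surviving strategies — Row: {Low}; Column: {a2}.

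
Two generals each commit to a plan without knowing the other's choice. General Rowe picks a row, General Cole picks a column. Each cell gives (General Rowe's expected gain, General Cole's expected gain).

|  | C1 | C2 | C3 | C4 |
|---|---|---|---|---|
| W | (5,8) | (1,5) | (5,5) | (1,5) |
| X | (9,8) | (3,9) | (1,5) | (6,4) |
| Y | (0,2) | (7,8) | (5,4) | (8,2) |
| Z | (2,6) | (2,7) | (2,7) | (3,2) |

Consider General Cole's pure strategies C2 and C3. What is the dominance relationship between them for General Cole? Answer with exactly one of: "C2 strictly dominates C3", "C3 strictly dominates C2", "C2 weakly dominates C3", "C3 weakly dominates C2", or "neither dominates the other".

C2 weakly dominates C3

Compare C2 to C3 across every action of General Rowe: W: 5=5, X: 9>5, Y: 8>4, Z: 7=7.
C2 is at least as good everywhere and strictly better somewhere (tied only at W, Z), so C2 weakly but not strictly dominates C3.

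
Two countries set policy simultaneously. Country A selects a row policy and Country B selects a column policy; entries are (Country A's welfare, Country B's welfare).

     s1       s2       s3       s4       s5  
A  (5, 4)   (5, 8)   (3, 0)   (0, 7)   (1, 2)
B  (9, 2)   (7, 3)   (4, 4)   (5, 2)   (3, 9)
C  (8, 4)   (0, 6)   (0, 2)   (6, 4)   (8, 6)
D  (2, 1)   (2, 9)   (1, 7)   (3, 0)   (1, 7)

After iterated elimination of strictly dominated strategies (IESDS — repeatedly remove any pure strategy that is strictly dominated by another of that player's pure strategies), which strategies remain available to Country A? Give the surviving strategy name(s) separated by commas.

B, C

Row A is eliminated: B beats it against every remaining column (s1: 9>5, s2: 7>5, s3: 4>3, s4: 5>0, s5: 3>1).
Row D is eliminated: B beats it against every remaining column (s1: 9>2, s2: 7>2, s3: 4>1, s4: 5>3, s5: 3>1).
For Country B, s2 strictly dominates s1 on the remaining rows (B: 3>2, C: 6>4); eliminate s1.
For Country B, s5 strictly dominates s3 on the remaining rows (B: 9>4, C: 6>2); eliminate s3.
For Country B, s2 strictly dominates s4 on the remaining rows (B: 3>2, C: 6>4); eliminate s4.
Among the remaining strategies, none is strictly dominated by another pure strategy of the same player, so the elimination stops.
Surviving strategies — Country A: {B, C}; Country B: {s2, s5}.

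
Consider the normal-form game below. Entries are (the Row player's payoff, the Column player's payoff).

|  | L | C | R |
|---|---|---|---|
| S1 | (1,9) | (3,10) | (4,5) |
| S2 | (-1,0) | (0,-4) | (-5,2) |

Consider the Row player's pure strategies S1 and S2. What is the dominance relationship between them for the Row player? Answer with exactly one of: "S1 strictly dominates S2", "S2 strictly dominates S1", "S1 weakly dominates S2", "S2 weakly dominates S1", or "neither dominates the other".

S1's payoffs vs S2's, by the Column player's action — L: 1>-1, C: 3>0, R: 4>-5.
Every comparison favours S1, so S1 strictly dominates S2.

S1 strictly dominates S2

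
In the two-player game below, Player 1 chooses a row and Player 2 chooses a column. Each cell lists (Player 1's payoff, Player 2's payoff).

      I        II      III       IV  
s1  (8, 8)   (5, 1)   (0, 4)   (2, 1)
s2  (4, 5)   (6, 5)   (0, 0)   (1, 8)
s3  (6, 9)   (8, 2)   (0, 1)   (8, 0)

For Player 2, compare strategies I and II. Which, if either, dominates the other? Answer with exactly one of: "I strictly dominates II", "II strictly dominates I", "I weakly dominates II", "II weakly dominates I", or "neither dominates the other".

I's payoffs vs II's, by Player 1's action — s1: 8>1, s2: 5=5, s3: 9>2.
I is at least as good everywhere and strictly better somewhere (tied only at s2), so I weakly but not strictly dominates II.

I weakly dominates II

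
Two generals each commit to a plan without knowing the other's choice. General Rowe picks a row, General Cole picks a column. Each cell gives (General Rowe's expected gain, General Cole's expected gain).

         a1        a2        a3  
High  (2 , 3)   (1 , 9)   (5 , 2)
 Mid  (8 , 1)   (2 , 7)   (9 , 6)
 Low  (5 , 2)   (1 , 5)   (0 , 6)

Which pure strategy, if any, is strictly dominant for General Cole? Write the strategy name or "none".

a1 fails to dominate a2 at High (3<9).
a2 fails to dominate a3 at Low (5<6).
a3 fails to dominate a1 at High (2<3).
No single strategy dominates all the others.

none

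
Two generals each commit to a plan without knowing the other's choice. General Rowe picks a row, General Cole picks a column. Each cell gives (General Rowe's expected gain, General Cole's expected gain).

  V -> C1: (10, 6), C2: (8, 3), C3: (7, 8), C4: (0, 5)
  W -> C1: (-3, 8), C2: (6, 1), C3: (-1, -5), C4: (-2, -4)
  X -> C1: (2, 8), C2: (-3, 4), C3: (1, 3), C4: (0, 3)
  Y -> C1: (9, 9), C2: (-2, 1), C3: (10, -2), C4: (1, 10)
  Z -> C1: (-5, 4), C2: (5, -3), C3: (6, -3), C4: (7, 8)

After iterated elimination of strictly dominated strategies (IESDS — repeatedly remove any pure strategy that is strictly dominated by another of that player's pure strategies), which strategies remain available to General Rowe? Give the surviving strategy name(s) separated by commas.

V, Y, Z

General Rowe's strategy W is strictly dominated by V (C1: 10>-3, C2: 8>6, C3: 7>-1, C4: 0>-2) and is removed.
Row X is eliminated: Y beats it against every remaining column (C1: 9>2, C2: -2>-3, C3: 10>1, C4: 1>0).
Column C2 is eliminated: C1 beats it against every remaining row (V: 6>3, Y: 9>1, Z: 4>-3).
Among the remaining strategies, none is strictly dominated by another pure strategy of the same player, so the elimination stops.
Surviving strategies — General Rowe: {V, Y, Z}; General Cole: {C1, C3, C4}.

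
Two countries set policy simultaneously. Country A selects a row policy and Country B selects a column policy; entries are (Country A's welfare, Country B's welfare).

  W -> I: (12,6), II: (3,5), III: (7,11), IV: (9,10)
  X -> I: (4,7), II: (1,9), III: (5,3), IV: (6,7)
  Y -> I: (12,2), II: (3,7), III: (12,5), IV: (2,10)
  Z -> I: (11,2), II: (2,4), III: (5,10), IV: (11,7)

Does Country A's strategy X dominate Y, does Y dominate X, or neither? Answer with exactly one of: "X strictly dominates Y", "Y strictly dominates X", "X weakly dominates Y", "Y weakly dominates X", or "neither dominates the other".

Compare X to Y across each opponent action: I: 4<12, II: 1<3, III: 5<12, IV: 6>2.
X does better at IV but worse at I, II, III; neither strategy dominates the other.

neither dominates the other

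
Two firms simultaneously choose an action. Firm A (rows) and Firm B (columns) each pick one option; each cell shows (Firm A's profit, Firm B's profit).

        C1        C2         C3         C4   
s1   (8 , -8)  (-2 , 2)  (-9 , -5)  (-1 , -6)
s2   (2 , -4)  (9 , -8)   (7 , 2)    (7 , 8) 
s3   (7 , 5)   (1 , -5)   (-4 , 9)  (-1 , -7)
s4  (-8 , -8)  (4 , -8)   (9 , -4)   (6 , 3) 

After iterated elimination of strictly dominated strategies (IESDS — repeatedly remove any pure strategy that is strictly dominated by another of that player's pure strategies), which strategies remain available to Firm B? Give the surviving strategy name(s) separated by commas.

C4

For Firm B, C3 strictly dominates C1 on the remaining rows (s1: -5>-8, s2: 2>-4, s3: 9>5, s4: -4>-8); eliminate C1.
For Firm A, s2 strictly dominates s1 on the remaining columns (C2: 9>-2, C3: 7>-9, C4: 7>-1); eliminate s1.
For Firm A, s2 strictly dominates s3 on the remaining columns (C2: 9>1, C3: 7>-4, C4: 7>-1); eliminate s3.
Column C2 is eliminated: C3 beats it against every remaining row (s2: 2>-8, s4: -4>-8).
Firm B's strategy C3 is strictly dominated by C4 (s2: 8>2, s4: 3>-4) and is removed.
For Firm A, s2 strictly dominates s4 on the remaining columns (C4: 7>6); eliminate s4.
Among the remaining strategies, none is strictly dominated by another pure strategy of the same player, so the elimination stops.
Surviving strategies — Firm A: {s2}; Firm B: {C4}.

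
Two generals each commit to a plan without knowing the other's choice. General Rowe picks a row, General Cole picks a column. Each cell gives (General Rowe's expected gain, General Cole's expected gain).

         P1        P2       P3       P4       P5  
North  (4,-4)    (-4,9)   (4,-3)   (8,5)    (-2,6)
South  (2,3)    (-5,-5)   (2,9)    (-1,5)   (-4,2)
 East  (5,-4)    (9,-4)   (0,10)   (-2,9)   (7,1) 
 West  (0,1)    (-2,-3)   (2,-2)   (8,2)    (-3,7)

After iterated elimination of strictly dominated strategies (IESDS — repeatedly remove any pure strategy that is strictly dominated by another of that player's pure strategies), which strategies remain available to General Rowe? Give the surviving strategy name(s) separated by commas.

North, East, West

General Rowe's strategy South is strictly dominated by North (P1: 4>2, P2: -4>-5, P3: 4>2, P4: 8>-1, P5: -2>-4) and is removed.
General Cole's strategy P1 is strictly dominated by P4 (North: 5>-4, East: 9>-4, West: 2>1) and is removed.
Among the remaining strategies, none is strictly dominated by another pure strategy of the same player, so the elimination stops.
Surviving strategies — General Rowe: {North, East, West}; General Cole: {P2, P3, P4, P5}.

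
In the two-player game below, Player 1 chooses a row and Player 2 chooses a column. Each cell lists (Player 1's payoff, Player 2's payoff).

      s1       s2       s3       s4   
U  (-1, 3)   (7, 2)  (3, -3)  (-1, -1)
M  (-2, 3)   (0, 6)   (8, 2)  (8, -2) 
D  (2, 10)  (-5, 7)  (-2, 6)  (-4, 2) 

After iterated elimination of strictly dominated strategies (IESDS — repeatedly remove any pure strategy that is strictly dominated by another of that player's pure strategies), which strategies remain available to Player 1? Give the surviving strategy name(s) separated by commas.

For Player 2, s1 strictly dominates s3 on the remaining rows (U: 3>-3, M: 3>2, D: 10>6); eliminate s3.
For Player 2, s1 strictly dominates s4 on the remaining rows (U: 3>-1, M: 3>-2, D: 10>2); eliminate s4.
For Player 1, U strictly dominates M on the remaining columns (s1: -1>-2, s2: 7>0); eliminate M.
For Player 2, s1 strictly dominates s2 on the remaining rows (U: 3>2, D: 10>7); eliminate s2.
For Player 1, D strictly dominates U on the remaining columns (s1: 2>-1); eliminate U.
Among the remaining strategies, none is strictly dominated by another pure strategy of the same player, so the elimination stops.
Surviving strategies — Player 1: {D}; Player 2: {s1}.

D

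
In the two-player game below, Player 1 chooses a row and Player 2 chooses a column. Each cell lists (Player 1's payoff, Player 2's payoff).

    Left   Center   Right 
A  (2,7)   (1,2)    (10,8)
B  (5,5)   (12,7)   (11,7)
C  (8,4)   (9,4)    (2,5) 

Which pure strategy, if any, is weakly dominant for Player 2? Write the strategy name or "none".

Right

Right vs Left: A: 8>7, B: 7>5, C: 5>4.
Right vs Center: A: 8>2, B: 7=7, C: 5>4.
Right is at least as good as every other strategy against every opponent action, so it is weakly dominant.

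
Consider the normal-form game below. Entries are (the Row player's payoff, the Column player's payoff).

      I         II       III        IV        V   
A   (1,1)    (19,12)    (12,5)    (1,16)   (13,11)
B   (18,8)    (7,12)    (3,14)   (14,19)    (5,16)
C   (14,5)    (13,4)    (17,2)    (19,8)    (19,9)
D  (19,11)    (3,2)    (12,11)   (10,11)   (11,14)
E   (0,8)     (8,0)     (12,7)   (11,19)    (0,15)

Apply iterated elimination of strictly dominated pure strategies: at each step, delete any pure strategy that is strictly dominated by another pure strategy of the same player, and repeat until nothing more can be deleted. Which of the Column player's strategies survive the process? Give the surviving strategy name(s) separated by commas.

The Row player's strategy E is strictly dominated by C (I: 14>0, II: 13>8, III: 17>12, IV: 19>11, V: 19>0) and is removed.
Column I is eliminated: V beats it against every remaining row (A: 11>1, B: 16>8, C: 9>5, D: 14>11).
Row B is eliminated: C beats it against every remaining column (II: 13>7, III: 17>3, IV: 19>14, V: 19>5).
The Row player's strategy D is strictly dominated by C (II: 13>3, III: 17>12, IV: 19>10, V: 19>11) and is removed.
For the Column player, IV strictly dominates II on the remaining rows (A: 16>12, C: 8>4); eliminate II.
The Row player's strategy A is strictly dominated by C (III: 17>12, IV: 19>1, V: 19>13) and is removed.
Column III is eliminated: IV beats it against every remaining row (C: 8>2).
For the Column player, V strictly dominates IV on the remaining rows (C: 9>8); eliminate IV.
Among the remaining strategies, none is strictly dominated by another pure strategy of the same player, so the elimination stops.
Surviving strategies — the Row player: {C}; the Column player: {V}.

V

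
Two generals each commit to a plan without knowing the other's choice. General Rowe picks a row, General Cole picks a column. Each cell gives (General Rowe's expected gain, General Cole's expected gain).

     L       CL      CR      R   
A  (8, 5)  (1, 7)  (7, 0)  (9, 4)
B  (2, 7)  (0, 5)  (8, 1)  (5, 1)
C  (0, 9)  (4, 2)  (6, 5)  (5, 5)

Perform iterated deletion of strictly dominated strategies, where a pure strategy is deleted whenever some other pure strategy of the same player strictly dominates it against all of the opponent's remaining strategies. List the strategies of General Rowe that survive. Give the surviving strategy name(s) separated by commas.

For General Cole, L strictly dominates CR on the remaining rows (A: 5>0, B: 7>1, C: 9>5); eliminate CR.
For General Rowe, A strictly dominates B on the remaining columns (L: 8>2, CL: 1>0, R: 9>5); eliminate B.
General Cole's strategy R is strictly dominated by L (A: 5>4, C: 9>5) and is removed.
Among the remaining strategies, none is strictly dominated by another pure strategy of the same player, so the elimination stops.
Surviving strategies — General Rowe: {A, C}; General Cole: {L, CL}.

A, C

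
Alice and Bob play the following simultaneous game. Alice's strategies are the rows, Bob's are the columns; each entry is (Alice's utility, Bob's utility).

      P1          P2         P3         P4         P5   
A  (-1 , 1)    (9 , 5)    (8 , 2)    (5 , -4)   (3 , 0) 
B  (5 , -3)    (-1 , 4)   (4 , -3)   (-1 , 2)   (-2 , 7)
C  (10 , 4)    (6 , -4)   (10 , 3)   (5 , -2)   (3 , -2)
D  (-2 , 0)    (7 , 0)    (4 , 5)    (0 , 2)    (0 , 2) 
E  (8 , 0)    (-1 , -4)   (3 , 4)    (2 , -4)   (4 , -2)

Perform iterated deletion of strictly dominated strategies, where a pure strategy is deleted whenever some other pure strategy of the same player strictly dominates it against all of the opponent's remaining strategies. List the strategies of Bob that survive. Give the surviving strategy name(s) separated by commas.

Alice's strategy B is strictly dominated by C (P1: 10>5, P2: 6>-1, P3: 10>4, P4: 5>-1, P5: 3>-2) and is removed.
Alice's strategy D is strictly dominated by A (P1: -1>-2, P2: 9>7, P3: 8>4, P4: 5>0, P5: 3>0) and is removed.
For Bob, P1 strictly dominates P4 on the remaining rows (A: 1>-4, C: 4>-2, E: 0>-4); eliminate P4.
For Bob, P1 strictly dominates P5 on the remaining rows (A: 1>0, C: 4>-2, E: 0>-2); eliminate P5.
Row E is eliminated: C beats it against every remaining column (P1: 10>8, P2: 6>-1, P3: 10>3).
Among the remaining strategies, none is strictly dominated by another pure strategy of the same player, so the elimination stops.
Surviving strategies — Alice: {A, C}; Bob: {P1, P2, P3}.

P1, P2, P3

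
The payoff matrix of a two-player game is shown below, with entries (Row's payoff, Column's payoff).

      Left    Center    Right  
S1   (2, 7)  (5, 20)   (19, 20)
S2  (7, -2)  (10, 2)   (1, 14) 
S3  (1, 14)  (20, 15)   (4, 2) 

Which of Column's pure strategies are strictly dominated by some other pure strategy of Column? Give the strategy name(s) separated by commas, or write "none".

Left

Left: dominated, since Center does at least as well everywhere (S1: 20>7, S2: 2>-2, S3: 15>14).
Nothing dominates Center: Left at S1 (20>7); Right at S1 (20=20).
Right is not dominated — it holds its own against Left at S1 (20>7); Center at S1 (20=20).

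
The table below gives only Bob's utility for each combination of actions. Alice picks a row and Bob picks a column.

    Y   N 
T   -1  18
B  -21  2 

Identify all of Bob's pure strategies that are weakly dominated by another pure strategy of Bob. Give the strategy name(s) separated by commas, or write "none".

Y

Y: dominated, since N does at least as well everywhere (T: 18>-1, B: 2>-21).
N is not dominated — it holds its own against Y at T (18>-1).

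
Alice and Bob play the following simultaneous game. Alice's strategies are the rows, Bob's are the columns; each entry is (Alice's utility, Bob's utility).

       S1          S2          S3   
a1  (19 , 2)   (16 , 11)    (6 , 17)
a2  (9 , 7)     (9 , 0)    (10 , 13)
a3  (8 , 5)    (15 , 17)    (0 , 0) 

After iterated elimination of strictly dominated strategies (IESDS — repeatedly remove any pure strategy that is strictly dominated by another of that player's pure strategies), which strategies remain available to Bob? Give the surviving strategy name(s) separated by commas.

S3

Alice's strategy a3 is strictly dominated by a1 (S1: 19>8, S2: 16>15, S3: 6>0) and is removed.
Column S1 is eliminated: S3 beats it against every remaining row (a1: 17>2, a2: 13>7).
Bob's strategy S2 is strictly dominated by S3 (a1: 17>11, a2: 13>0) and is removed.
Alice's strategy a1 is strictly dominated by a2 (S3: 10>6) and is removed.
Among the remaining strategies, none is strictly dominated by another pure strategy of the same player, so the elimination stops.
Surviving strategies — Alice: {a2}; Bob: {S3}.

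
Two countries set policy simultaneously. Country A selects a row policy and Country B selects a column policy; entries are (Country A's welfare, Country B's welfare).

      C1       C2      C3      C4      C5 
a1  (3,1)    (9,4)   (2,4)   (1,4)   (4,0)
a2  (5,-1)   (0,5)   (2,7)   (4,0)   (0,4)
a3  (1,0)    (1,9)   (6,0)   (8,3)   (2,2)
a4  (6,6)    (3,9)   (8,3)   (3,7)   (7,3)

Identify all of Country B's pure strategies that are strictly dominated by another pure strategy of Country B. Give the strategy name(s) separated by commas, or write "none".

C1, C5

C1 is strictly dominated by C2 (a1: 4>1, a2: 5>-1, a3: 9>0, a4: 9>6).
C2 is not dominated — it holds its own against C1 at a1 (4>1); C3 at a1 (4=4); C4 at a1 (4=4); C5 at a1 (4>0).
C3 is not dominated — it holds its own against C1 at a1 (4>1); C2 at a1 (4=4); C4 at a1 (4=4); C5 at a1 (4>0).
C4 is not dominated — it holds its own against C1 at a1 (4>1); C2 at a1 (4=4); C3 at a1 (4=4); C5 at a1 (4>0).
C5 is strictly dominated by C2 (a1: 4>0, a2: 5>4, a3: 9>2, a4: 9>3).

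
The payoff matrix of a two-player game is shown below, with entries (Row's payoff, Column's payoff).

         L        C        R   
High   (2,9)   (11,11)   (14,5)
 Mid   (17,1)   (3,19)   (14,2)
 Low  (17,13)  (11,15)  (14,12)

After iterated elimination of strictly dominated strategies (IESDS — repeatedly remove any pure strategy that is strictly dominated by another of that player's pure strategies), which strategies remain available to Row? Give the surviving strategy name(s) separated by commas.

High, Low

Column L is eliminated: C beats it against every remaining row (High: 11>9, Mid: 19>1, Low: 15>13).
Column R is eliminated: C beats it against every remaining row (High: 11>5, Mid: 19>2, Low: 15>12).
For Row, High strictly dominates Mid on the remaining columns (C: 11>3); eliminate Mid.
Among the remaining strategies, none is strictly dominated by another pure strategy of the same player, so the elimination stops.
Surviving strategies — Row: {High, Low}; Column: {C}.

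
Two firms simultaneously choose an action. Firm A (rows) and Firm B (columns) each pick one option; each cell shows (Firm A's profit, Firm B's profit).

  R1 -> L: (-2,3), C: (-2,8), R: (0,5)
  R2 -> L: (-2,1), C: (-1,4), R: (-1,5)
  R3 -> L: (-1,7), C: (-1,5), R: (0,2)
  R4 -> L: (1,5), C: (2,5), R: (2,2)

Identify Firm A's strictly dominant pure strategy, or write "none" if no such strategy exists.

R4

R4 vs R1: L: 1>-2, C: 2>-2, R: 2>0.
R4 vs R2: L: 1>-2, C: 2>-1, R: 2>-1.
R4 vs R3: L: 1>-1, C: 2>-1, R: 2>0.
R4 strictly beats every other strategy against every opponent action, so it is strictly dominant.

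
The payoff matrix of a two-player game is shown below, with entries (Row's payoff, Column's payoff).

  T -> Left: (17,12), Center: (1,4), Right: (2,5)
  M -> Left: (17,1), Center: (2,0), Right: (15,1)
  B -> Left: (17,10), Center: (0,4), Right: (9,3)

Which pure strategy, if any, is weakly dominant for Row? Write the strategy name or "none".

M

M vs T: Left: 17=17, Center: 2>1, Right: 15>2.
M vs B: Left: 17=17, Center: 2>0, Right: 15>9.
M is at least as good as every other strategy against every opponent action, so it is weakly dominant.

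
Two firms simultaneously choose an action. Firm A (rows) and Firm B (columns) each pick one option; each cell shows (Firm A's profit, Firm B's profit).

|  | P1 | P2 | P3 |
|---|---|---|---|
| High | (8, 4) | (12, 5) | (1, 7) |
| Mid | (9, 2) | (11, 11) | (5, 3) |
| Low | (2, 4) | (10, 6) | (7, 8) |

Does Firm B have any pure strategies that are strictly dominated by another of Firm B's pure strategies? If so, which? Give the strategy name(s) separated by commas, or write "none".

P1

P2 strictly dominates P1 — High: 5>4, Mid: 11>2, Low: 6>4.
Nothing dominates P2: P1 at High (5>4); P3 at Mid (11>3).
P3: no other strategy beats it everywhere (P1 at High (7>4); P2 at High (7>5)).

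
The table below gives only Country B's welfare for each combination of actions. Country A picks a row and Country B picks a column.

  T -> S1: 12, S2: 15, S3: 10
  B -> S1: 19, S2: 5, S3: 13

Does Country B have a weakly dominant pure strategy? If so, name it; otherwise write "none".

none

S1 fails to dominate S2 at T (12<15).
S2 fails to dominate S1 at B (5<19).
S3 fails to dominate S1 at T (10<12).
No single strategy dominates all the others.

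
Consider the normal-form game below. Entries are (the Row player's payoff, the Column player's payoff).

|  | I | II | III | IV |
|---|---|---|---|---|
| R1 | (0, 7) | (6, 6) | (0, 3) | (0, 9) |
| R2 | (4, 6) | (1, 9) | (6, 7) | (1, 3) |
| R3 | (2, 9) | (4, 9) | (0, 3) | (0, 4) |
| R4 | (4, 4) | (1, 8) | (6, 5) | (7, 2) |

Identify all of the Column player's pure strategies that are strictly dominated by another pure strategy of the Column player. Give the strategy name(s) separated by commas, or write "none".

III

I: no other strategy beats it everywhere (II at R1 (7>6); III at R1 (7>3); IV at R2 (6>3)).
II is not dominated — it holds its own against I at R2 (9>6); III at R1 (6>3); IV at R2 (9>3).
II strictly dominates III — R1: 6>3, R2: 9>7, R3: 9>3, R4: 8>5.
Nothing dominates IV: I at R1 (9>7); II at R1 (9>6); III at R1 (9>3).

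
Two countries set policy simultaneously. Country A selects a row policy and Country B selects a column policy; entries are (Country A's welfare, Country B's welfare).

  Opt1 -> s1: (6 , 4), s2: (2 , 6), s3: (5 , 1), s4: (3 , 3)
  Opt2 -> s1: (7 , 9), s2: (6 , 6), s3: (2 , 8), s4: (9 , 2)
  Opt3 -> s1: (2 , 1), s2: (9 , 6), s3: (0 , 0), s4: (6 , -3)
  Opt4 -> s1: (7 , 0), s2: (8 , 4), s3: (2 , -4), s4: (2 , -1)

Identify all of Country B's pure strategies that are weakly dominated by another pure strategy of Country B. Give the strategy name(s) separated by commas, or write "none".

s1 is not dominated — it holds its own against s2 at Opt2 (9>6); s3 at Opt1 (4>1); s4 at Opt1 (4>3).
s2: no other strategy beats it everywhere (s1 at Opt1 (6>4); s3 at Opt1 (6>1); s4 at Opt1 (6>3)).
s3: dominated, since s1 does at least as well everywhere (Opt1: 4>1, Opt2: 9>8, Opt3: 1>0, Opt4: 0>-4).
s4 is weakly dominated by s1 (Opt1: 4>3, Opt2: 9>2, Opt3: 1>-3, Opt4: 0>-1).

s3, s4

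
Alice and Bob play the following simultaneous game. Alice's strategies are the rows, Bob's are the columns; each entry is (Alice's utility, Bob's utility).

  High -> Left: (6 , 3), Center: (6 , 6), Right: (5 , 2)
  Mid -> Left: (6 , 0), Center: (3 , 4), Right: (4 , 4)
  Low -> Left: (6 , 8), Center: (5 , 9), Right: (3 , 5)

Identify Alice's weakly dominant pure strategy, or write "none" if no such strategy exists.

High vs Mid: Left: 6=6, Center: 6>3, Right: 5>4.
High vs Low: Left: 6=6, Center: 6>5, Right: 5>3.
High is at least as good as every other strategy against every opponent action, so it is weakly dominant.

High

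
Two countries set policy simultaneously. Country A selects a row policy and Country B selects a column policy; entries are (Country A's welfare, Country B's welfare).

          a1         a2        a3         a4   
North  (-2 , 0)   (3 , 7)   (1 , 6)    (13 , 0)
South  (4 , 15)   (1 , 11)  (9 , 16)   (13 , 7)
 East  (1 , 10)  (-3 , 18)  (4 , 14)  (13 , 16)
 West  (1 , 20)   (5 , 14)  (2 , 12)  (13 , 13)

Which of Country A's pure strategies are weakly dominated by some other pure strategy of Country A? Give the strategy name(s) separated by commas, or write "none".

West weakly dominates North — a1: 1>-2, a2: 5>3, a3: 2>1, a4: 13=13.
Nothing dominates South: North at a1 (4>-2); East at a1 (4>1); West at a1 (4>1).
East: dominated, since South does at least as well everywhere (a1: 4>1, a2: 1>-3, a3: 9>4, a4: 13=13).
West: no other strategy beats it everywhere (North at a1 (1>-2); South at a2 (5>1); East at a2 (5>-3)).

North, East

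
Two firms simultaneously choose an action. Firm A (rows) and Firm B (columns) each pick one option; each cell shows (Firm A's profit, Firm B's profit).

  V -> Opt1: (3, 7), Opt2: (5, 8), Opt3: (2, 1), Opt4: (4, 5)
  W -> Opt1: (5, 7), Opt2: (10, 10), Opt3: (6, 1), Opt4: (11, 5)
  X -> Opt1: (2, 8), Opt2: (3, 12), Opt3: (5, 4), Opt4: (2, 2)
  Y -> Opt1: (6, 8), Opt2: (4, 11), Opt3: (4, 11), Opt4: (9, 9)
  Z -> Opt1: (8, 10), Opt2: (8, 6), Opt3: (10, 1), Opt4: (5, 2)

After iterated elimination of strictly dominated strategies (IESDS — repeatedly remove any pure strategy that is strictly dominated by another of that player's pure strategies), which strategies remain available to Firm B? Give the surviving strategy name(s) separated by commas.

Opt1, Opt2

For Firm A, W strictly dominates V on the remaining columns (Opt1: 5>3, Opt2: 10>5, Opt3: 6>2, Opt4: 11>4); eliminate V.
For Firm A, W strictly dominates X on the remaining columns (Opt1: 5>2, Opt2: 10>3, Opt3: 6>5, Opt4: 11>2); eliminate X.
Firm B's strategy Opt4 is strictly dominated by Opt2 (W: 10>5, Y: 11>9, Z: 6>2) and is removed.
Row Y is eliminated: Z beats it against every remaining column (Opt1: 8>6, Opt2: 8>4, Opt3: 10>4).
For Firm B, Opt1 strictly dominates Opt3 on the remaining rows (W: 7>1, Z: 10>1); eliminate Opt3.
Among the remaining strategies, none is strictly dominated by another pure strategy of the same player, so the elimination stops.
Surviving strategies — Firm A: {W, Z}; Firm B: {Opt1, Opt2}.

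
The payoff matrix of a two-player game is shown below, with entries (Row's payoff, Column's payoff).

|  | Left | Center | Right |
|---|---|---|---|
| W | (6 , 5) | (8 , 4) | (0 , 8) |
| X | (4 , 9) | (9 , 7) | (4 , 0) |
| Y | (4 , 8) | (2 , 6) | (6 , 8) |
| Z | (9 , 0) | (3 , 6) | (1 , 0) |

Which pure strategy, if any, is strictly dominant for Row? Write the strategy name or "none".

none

W fails to dominate X at Center (8<9).
X fails to dominate W at Left (4<6).
Y fails to dominate W at Left (4<6).
Z fails to dominate W at Center (3<8).
No single strategy dominates all the others.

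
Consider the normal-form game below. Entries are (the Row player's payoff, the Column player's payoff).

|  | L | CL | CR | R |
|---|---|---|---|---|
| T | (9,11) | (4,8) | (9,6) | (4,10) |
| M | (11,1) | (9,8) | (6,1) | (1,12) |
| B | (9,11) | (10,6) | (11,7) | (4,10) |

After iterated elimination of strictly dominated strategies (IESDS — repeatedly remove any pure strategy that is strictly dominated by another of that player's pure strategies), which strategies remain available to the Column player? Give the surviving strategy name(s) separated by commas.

L, R

For the Column player, R strictly dominates CL on the remaining rows (T: 10>8, M: 12>8, B: 10>6); eliminate CL.
Column CR is eliminated: R beats it against every remaining row (T: 10>6, M: 12>1, B: 10>7).
Among the remaining strategies, none is strictly dominated by another pure strategy of the same player, so the elimination stops.
Surviving strategies — the Row player: {T, M, B}; the Column player: {L, R}.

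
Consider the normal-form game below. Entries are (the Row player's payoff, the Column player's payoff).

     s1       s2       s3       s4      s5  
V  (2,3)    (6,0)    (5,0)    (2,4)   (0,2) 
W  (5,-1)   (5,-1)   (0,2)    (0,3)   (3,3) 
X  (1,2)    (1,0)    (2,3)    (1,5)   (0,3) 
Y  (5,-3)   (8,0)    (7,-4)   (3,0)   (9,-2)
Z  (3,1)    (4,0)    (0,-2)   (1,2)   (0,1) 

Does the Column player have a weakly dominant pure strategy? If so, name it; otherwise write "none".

s4

s4 vs s1: V: 4>3, W: 3>-1, X: 5>2, Y: 0>-3, Z: 2>1.
s4 vs s2: V: 4>0, W: 3>-1, X: 5>0, Y: 0=0, Z: 2>0.
s4 vs s3: V: 4>0, W: 3>2, X: 5>3, Y: 0>-4, Z: 2>-2.
s4 vs s5: V: 4>2, W: 3=3, X: 5>3, Y: 0>-2, Z: 2>1.
s4 is at least as good as every other strategy against every opponent action, so it is weakly dominant.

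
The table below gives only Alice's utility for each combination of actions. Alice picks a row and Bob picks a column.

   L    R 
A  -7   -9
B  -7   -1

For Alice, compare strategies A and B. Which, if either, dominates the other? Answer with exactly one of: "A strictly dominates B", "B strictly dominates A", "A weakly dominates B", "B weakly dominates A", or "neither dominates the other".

B weakly dominates A

A's payoffs vs B's, by Bob's action — L: -7=-7, R: -9<-1.
B is at least as good everywhere and strictly better somewhere (tied at L), so B weakly dominates A.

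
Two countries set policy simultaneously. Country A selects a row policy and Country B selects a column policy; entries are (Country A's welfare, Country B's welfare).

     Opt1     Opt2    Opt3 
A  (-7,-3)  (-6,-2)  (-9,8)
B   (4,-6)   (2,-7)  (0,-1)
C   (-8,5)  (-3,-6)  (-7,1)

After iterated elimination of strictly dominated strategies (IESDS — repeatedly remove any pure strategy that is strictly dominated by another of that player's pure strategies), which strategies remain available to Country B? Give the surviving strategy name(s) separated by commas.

Row A is eliminated: B beats it against every remaining column (Opt1: 4>-7, Opt2: 2>-6, Opt3: 0>-9).
Row C is eliminated: B beats it against every remaining column (Opt1: 4>-8, Opt2: 2>-3, Opt3: 0>-7).
Country B's strategy Opt1 is strictly dominated by Opt3 (B: -1>-6) and is removed.
Country B's strategy Opt2 is strictly dominated by Opt3 (B: -1>-7) and is removed.
Among the remaining strategies, none is strictly dominated by another pure strategy of the same player, so the elimination stops.
Surviving strategies — Country A: {B}; Country B: {Opt3}.

Opt3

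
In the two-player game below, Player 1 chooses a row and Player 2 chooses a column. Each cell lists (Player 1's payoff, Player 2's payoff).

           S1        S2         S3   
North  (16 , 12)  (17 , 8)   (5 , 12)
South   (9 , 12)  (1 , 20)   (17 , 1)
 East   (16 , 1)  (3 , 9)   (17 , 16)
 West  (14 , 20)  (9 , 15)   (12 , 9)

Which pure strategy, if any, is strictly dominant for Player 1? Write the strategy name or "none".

none

North fails to dominate South at S3 (5<17).
South fails to dominate North at S1 (9<16).
East fails to dominate North at S1 (16=16).
West fails to dominate North at S1 (14<16).
No single strategy dominates all the others.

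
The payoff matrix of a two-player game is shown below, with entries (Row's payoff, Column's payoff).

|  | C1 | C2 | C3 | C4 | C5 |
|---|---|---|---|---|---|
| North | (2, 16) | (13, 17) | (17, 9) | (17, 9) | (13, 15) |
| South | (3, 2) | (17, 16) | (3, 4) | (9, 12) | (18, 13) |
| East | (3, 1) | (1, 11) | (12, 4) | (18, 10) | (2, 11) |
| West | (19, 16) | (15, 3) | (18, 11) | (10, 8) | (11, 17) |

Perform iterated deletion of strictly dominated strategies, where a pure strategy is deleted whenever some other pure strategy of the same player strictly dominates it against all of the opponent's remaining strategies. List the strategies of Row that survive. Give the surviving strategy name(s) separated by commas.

Column C3 is eliminated: C5 beats it against every remaining row (North: 15>9, South: 13>4, East: 11>4, West: 17>11).
Column C4 is eliminated: C5 beats it against every remaining row (North: 15>9, South: 13>12, East: 11>10, West: 17>8).
Row North is eliminated: South beats it against every remaining column (C1: 3>2, C2: 17>13, C5: 18>13).
Row's strategy East is strictly dominated by West (C1: 19>3, C2: 15>1, C5: 11>2) and is removed.
Column C1 is eliminated: C5 beats it against every remaining row (South: 13>2, West: 17>16).
Row West is eliminated: South beats it against every remaining column (C2: 17>15, C5: 18>11).
Column C5 is eliminated: C2 beats it against every remaining row (South: 16>13).
Among the remaining strategies, none is strictly dominated by another pure strategy of the same player, so the elimination stops.
Surviving strategies — Row: {South}; Column: {C2}.

South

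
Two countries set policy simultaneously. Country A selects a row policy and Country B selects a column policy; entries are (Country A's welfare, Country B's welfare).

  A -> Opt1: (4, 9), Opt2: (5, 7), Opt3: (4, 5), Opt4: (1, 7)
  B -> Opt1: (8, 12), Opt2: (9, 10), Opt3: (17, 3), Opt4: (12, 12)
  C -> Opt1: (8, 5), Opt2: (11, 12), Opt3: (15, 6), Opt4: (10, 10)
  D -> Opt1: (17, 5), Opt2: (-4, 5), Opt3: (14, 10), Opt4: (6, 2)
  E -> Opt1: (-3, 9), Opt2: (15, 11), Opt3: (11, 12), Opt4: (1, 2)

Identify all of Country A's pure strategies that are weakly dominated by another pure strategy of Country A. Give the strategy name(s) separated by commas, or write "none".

A

A is weakly dominated by B (Opt1: 8>4, Opt2: 9>5, Opt3: 17>4, Opt4: 12>1).
B: no other strategy beats it everywhere (A at Opt1 (8>4); C at Opt3 (17>15); D at Opt2 (9>-4); E at Opt1 (8>-3)).
Nothing dominates C: A at Opt1 (8>4); B at Opt2 (11>9); D at Opt2 (11>-4); E at Opt1 (8>-3).
D: no other strategy beats it everywhere (A at Opt1 (17>4); B at Opt1 (17>8); C at Opt1 (17>8); E at Opt1 (17>-3)).
Nothing dominates E: A at Opt2 (15>5); B at Opt2 (15>9); C at Opt2 (15>11); D at Opt2 (15>-4).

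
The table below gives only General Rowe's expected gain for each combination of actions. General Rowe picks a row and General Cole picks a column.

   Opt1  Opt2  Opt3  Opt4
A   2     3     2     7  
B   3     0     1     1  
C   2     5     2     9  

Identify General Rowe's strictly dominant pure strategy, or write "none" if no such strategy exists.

A fails to dominate B at Opt1 (2<3).
B fails to dominate A at Opt2 (0<3).
C fails to dominate A at Opt1 (2=2).
No single strategy dominates all the others.

none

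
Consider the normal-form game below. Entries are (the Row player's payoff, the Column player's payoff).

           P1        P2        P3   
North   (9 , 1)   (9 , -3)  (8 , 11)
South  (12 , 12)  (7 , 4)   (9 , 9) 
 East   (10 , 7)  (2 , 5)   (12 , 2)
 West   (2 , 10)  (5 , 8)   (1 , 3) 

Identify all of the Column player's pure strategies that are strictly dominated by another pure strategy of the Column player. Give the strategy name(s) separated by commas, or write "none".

P2

P1 is not dominated — it holds its own against P2 at North (1>-3); P3 at South (12>9).
P1 strictly dominates P2 — North: 1>-3, South: 12>4, East: 7>5, West: 10>8.
P3 is not dominated — it holds its own against P1 at North (11>1); P2 at North (11>-3).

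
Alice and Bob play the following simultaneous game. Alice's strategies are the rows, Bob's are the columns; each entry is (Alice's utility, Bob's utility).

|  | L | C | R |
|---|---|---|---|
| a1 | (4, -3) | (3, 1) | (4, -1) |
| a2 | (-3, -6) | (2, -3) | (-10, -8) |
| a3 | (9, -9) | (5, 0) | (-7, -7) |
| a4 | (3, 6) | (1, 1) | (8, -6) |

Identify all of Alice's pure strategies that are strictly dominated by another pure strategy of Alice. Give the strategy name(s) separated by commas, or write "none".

a1: no other strategy beats it everywhere (a2 at L (4>-3); a3 at R (4>-7); a4 at L (4>3)).
a1 strictly dominates a2 — L: 4>-3, C: 3>2, R: 4>-10.
a3 is not dominated — it holds its own against a1 at L (9>4); a2 at L (9>-3); a4 at L (9>3).
Nothing dominates a4: a1 at R (8>4); a2 at L (3>-3); a3 at R (8>-7).

a2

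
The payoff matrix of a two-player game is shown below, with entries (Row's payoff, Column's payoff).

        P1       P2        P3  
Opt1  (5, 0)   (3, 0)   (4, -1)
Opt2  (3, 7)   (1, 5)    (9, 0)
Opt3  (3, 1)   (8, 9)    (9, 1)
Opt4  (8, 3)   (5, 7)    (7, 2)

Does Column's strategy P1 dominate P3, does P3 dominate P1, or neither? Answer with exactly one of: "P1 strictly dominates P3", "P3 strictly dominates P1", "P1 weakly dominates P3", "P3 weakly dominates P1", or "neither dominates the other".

P1's payoffs vs P3's, by Row's action — Opt1: 0>-1, Opt2: 7>0, Opt3: 1=1, Opt4: 3>2.
P1 is at least as good everywhere and strictly better somewhere (tied only at Opt3), so P1 weakly but not strictly dominates P3.

P1 weakly dominates P3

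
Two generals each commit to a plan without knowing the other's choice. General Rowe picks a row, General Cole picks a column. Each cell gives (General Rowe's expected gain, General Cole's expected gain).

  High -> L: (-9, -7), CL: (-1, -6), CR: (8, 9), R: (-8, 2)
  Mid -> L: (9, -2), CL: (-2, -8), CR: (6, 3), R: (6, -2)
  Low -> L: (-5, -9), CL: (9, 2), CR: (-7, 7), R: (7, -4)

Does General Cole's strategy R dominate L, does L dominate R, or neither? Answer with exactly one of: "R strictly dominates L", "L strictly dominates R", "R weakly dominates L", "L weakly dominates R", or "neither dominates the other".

R weakly dominates L

Compare R to L across each opponent action: High: 2>-7, Mid: -2=-2, Low: -4>-9.
R is at least as good everywhere and strictly better somewhere (tied only at Mid), so R weakly but not strictly dominates L.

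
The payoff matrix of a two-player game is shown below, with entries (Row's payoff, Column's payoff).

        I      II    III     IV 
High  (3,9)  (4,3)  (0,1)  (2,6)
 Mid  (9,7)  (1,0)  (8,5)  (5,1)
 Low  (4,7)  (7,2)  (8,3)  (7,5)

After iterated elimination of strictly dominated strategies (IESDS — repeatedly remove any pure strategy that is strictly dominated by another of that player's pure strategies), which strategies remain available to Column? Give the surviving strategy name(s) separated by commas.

For Row, Low strictly dominates High on the remaining columns (I: 4>3, II: 7>4, III: 8>0, IV: 7>2); eliminate High.
Column's strategy II is strictly dominated by I (Mid: 7>0, Low: 7>2) and is removed.
Column III is eliminated: I beats it against every remaining row (Mid: 7>5, Low: 7>3).
Column IV is eliminated: I beats it against every remaining row (Mid: 7>1, Low: 7>5).
Row's strategy Low is strictly dominated by Mid (I: 9>4) and is removed.
Among the remaining strategies, none is strictly dominated by another pure strategy of the same player, so the elimination stops.
Surviving strategies — Row: {Mid}; Column: {I}.

I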